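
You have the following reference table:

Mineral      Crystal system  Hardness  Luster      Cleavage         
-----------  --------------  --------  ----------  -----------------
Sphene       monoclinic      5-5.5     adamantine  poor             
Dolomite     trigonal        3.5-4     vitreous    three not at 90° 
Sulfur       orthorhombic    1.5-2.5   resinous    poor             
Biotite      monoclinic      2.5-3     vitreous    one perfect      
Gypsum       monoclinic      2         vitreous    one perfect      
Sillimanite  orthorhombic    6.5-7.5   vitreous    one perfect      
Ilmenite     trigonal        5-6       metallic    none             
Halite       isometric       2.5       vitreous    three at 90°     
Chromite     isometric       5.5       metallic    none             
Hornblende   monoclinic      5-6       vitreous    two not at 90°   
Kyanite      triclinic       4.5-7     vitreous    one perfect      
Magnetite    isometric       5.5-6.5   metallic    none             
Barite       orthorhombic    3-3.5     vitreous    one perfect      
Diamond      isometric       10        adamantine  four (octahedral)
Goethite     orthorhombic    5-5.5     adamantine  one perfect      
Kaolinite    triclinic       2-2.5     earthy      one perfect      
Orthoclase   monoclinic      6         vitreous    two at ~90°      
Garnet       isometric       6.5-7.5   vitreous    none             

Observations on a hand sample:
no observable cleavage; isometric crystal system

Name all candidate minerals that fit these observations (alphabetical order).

No observable cleavage — Ilmenite, Chromite, Magnetite, Garnet remain.
Isometric crystal system is inconsistent with Ilmenite.
Consistent with every observation: Chromite, Garnet, Magnetite.

Chromite, Garnet, Magnetite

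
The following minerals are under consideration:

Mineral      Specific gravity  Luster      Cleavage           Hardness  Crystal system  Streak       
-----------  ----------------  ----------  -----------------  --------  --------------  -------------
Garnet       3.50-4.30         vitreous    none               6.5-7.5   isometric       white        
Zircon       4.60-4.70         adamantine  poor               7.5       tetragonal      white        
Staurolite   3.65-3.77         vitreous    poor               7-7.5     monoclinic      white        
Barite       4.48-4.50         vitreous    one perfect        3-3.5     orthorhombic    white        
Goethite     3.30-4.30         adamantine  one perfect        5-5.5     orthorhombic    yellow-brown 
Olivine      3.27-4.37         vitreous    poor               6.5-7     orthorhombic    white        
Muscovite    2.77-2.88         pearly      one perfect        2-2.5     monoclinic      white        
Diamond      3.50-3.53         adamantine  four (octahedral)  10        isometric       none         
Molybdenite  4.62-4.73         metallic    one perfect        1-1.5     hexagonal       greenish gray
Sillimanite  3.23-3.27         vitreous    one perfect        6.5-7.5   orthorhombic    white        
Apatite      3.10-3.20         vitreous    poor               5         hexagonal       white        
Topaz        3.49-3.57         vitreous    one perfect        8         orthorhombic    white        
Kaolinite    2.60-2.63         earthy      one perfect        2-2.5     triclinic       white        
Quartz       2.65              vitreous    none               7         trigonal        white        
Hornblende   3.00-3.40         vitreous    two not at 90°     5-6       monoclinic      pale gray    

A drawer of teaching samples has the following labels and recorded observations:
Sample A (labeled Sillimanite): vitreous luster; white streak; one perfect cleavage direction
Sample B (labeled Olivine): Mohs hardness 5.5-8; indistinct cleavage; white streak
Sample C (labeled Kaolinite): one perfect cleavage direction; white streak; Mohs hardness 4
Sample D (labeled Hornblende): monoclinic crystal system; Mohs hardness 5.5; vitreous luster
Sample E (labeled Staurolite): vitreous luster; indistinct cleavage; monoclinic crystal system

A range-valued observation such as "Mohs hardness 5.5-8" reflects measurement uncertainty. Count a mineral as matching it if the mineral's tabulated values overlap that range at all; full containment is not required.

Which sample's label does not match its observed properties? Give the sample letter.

C

Sample A: observations are consistent with Sillimanite.
Sample B: observations are consistent with Olivine.
Sample C: Mohs hardness 4 is outside the reference for Kaolinite (hardness 2-2.5) — mislabeled.
Sample D: observations are consistent with Hornblende.
Sample E: observations are consistent with Staurolite.
The mislabeled specimen is C.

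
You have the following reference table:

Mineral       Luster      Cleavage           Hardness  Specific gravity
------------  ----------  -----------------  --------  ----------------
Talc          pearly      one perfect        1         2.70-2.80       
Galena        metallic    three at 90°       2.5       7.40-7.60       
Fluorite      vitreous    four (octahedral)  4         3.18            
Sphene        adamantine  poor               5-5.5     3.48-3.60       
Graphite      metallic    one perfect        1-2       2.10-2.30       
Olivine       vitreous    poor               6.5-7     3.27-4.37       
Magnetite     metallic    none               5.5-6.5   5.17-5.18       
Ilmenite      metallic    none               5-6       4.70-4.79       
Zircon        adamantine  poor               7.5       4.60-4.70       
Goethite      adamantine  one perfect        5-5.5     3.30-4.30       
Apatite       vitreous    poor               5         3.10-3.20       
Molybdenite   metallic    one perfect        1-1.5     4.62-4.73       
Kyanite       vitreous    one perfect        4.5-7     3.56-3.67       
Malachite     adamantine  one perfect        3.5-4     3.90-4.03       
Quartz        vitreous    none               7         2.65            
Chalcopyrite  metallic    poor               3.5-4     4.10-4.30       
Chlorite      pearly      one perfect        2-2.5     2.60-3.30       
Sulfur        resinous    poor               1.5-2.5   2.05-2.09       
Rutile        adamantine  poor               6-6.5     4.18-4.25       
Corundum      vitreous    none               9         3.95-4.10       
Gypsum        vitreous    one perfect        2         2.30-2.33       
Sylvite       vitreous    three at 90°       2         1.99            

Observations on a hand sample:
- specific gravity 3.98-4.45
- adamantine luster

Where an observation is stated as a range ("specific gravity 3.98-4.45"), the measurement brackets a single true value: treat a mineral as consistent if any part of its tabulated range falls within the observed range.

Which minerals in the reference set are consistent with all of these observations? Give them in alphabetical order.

Specific gravity 3.98-4.45 — Olivine, Goethite, Malachite, Chalcopyrite, Rutile, Corundum remain.
Adamantine luster is inconsistent with Olivine, Chalcopyrite, Corundum.
Consistent with every observation: Goethite, Malachite, Rutile.

Goethite, Malachite, Rutile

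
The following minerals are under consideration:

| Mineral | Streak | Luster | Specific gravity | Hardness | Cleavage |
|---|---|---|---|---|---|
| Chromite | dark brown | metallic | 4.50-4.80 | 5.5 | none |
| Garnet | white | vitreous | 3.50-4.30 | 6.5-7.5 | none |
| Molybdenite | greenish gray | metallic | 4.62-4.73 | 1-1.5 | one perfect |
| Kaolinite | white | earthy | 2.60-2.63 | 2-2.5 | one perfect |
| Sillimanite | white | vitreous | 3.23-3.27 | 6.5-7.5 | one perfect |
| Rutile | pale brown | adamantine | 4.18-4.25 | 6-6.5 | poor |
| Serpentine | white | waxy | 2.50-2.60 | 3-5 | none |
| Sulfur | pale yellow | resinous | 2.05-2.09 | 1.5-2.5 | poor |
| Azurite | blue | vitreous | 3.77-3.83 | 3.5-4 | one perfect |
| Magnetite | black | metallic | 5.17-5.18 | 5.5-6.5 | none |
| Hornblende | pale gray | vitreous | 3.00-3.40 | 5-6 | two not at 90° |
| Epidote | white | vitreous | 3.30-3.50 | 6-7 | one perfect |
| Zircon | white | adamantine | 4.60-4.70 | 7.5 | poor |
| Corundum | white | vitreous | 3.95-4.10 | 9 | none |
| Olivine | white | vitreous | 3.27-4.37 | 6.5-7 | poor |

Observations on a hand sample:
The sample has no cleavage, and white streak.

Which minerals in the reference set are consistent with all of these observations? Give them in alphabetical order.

Corundum, Garnet, Serpentine

No cleavage — only Chromite, Garnet, Serpentine, Magnetite, Corundum remain.
White streak is inconsistent with Chromite, Magnetite.
Remaining candidates: Corundum, Garnet, Serpentine.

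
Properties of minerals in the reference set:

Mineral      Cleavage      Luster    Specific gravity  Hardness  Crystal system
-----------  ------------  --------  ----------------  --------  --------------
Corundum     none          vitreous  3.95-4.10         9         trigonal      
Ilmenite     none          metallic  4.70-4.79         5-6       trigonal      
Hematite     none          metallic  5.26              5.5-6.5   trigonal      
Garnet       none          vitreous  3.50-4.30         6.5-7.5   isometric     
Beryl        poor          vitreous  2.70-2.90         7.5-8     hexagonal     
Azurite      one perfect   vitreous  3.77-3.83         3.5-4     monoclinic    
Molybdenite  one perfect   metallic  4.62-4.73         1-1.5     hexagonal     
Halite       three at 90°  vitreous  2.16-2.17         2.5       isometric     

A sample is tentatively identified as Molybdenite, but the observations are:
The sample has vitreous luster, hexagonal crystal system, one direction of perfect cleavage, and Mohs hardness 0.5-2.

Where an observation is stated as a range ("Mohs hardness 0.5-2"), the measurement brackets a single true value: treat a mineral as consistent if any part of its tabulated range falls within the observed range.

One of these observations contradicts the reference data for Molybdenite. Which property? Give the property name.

luster

Vitreous luster: Molybdenite has metallic luster — does not match.
Hexagonal crystal system: Molybdenite has hexagonal system — consistent.
One direction of perfect cleavage: Molybdenite has cleavage one perfect — consistent.
Mohs hardness 0.5-2: Molybdenite has hardness 1-1.5 — consistent.
Only the luster is inconsistent.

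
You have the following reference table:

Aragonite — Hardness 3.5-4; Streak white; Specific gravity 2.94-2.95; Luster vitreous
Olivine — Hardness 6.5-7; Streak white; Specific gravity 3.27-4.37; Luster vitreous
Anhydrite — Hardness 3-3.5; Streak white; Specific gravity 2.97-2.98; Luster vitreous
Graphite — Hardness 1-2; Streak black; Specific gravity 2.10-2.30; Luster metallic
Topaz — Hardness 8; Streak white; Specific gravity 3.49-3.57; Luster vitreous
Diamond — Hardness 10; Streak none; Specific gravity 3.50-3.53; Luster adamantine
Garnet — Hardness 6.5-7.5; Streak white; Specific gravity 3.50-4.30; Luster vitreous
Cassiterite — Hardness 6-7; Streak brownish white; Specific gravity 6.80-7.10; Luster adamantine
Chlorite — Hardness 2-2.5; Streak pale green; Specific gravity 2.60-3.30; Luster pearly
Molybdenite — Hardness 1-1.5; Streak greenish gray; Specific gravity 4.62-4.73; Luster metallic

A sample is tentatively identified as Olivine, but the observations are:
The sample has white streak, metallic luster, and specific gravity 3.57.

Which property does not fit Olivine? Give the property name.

White streak: Olivine has white streak — consistent.
Metallic luster: Olivine has vitreous luster — outside the reference range.
Specific gravity 3.57: Olivine has SG 3.27-4.37 — consistent.
The luster is the one property that does not fit.

luster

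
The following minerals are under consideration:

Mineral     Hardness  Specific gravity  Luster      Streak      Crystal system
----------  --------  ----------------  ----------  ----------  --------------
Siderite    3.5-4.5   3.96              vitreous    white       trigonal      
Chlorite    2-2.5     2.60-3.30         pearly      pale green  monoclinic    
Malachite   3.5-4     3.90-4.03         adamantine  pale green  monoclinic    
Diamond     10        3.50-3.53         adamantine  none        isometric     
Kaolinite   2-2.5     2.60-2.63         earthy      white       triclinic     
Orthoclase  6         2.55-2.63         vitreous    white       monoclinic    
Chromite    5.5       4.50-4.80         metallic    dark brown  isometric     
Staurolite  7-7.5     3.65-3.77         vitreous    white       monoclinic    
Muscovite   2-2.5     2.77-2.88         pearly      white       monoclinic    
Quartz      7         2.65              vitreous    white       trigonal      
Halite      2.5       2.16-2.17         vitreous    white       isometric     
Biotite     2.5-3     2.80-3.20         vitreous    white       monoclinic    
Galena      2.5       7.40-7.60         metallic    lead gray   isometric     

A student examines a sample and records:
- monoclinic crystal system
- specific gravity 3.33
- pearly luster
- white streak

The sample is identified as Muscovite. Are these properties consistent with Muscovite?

Monoclinic crystal system — fits Muscovite (monoclinic system).
Specific gravity 3.33 — Muscovite has SG 2.77-2.88; inconsistent.
Pearly luster — fits Muscovite (pearly luster).
White streak — fits Muscovite (white streak).
The specific gravity observation rules out Muscovite.

No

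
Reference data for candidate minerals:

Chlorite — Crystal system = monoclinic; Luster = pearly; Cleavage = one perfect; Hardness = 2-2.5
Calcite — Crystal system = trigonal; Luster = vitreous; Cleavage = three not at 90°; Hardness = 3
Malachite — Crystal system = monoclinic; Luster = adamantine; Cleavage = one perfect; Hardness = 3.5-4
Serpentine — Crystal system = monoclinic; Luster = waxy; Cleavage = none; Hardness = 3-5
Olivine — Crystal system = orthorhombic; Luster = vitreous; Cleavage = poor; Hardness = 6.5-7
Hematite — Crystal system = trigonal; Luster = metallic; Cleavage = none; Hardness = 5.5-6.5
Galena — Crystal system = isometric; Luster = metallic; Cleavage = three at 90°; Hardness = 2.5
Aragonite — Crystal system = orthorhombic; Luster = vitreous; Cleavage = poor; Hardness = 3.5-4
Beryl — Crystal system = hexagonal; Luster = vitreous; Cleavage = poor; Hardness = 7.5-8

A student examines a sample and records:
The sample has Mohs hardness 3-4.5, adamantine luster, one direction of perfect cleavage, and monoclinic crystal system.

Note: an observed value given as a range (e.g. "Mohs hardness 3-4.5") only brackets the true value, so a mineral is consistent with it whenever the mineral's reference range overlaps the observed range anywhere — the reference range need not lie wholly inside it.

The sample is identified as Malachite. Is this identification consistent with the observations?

Consistent

Mohs hardness 3-4.5 — matches Malachite (hardness 3.5-4).
Adamantine luster — matches Malachite (adamantine luster).
One direction of perfect cleavage — matches Malachite (cleavage one perfect).
Monoclinic crystal system — matches Malachite (monoclinic system).
Nothing contradicts Malachite.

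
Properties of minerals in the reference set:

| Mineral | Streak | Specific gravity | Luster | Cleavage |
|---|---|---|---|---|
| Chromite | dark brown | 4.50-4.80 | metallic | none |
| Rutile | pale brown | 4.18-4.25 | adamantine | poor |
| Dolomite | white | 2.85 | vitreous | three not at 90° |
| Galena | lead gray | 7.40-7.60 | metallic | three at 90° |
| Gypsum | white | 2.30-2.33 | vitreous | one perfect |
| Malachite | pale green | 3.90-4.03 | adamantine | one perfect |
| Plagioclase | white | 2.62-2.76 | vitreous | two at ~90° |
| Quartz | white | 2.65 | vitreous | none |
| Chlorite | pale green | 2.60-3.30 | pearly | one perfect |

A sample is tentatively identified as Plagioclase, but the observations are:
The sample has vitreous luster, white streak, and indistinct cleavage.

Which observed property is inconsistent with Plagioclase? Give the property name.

Vitreous luster: Plagioclase has vitreous luster — consistent.
White streak: Plagioclase has white streak — consistent.
Indistinct cleavage: Plagioclase has cleavage two at ~90° — does not match.
The cleavage is the one property that does not fit.

cleavage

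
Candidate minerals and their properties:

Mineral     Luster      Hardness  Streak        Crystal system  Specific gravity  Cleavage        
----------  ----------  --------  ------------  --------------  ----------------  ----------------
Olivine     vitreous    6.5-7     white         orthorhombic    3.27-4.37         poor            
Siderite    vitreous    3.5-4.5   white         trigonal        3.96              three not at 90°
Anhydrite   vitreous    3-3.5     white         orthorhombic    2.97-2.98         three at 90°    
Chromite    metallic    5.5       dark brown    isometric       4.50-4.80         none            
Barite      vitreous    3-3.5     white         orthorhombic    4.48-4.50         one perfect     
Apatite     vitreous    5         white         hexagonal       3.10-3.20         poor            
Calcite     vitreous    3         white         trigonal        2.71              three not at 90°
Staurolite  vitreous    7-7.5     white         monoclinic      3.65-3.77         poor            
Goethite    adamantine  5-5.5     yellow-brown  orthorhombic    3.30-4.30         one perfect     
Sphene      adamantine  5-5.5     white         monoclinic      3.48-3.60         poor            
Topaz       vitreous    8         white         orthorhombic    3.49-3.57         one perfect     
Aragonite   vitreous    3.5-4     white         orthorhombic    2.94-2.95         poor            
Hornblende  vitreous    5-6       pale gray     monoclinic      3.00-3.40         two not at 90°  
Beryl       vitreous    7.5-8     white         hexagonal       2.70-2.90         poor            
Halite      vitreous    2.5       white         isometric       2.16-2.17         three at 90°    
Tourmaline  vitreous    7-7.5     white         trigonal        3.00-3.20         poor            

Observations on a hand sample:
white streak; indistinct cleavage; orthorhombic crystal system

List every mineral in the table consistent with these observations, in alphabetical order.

White streak rules out Chromite, Goethite, Hornblende.
Indistinct cleavage excludes Siderite, Anhydrite, Barite, Calcite, Topaz, Halite.
Orthorhombic crystal system: only Olivine, Aragonite remain.
The minerals that satisfy all observations are Aragonite, Olivine.

Aragonite, Olivine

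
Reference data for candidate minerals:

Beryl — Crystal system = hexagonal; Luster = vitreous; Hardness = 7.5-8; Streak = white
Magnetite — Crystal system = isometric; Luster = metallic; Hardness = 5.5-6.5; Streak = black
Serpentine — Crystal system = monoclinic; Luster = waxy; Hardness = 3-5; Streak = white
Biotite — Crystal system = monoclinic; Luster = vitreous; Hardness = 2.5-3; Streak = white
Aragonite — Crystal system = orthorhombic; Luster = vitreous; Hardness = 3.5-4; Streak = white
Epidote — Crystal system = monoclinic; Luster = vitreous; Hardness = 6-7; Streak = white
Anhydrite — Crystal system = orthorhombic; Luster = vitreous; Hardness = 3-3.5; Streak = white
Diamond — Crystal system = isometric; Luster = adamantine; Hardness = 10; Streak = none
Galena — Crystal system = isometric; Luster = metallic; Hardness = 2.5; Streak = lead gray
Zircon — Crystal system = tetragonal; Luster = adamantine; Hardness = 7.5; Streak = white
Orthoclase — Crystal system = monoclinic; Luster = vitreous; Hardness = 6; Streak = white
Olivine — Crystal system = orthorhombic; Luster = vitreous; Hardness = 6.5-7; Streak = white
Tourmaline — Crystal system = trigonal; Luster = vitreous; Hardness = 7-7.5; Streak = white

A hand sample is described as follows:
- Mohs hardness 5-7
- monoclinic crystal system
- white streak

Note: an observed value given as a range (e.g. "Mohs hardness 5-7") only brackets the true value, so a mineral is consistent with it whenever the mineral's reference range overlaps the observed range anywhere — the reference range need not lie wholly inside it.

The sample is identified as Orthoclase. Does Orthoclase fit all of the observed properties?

Yes

Mohs hardness 5-7 — fits Orthoclase (hardness 6).
Monoclinic crystal system — fits Orthoclase (monoclinic system).
White streak — fits Orthoclase (white streak).
All observations are consistent with the tabulated values for Orthoclase.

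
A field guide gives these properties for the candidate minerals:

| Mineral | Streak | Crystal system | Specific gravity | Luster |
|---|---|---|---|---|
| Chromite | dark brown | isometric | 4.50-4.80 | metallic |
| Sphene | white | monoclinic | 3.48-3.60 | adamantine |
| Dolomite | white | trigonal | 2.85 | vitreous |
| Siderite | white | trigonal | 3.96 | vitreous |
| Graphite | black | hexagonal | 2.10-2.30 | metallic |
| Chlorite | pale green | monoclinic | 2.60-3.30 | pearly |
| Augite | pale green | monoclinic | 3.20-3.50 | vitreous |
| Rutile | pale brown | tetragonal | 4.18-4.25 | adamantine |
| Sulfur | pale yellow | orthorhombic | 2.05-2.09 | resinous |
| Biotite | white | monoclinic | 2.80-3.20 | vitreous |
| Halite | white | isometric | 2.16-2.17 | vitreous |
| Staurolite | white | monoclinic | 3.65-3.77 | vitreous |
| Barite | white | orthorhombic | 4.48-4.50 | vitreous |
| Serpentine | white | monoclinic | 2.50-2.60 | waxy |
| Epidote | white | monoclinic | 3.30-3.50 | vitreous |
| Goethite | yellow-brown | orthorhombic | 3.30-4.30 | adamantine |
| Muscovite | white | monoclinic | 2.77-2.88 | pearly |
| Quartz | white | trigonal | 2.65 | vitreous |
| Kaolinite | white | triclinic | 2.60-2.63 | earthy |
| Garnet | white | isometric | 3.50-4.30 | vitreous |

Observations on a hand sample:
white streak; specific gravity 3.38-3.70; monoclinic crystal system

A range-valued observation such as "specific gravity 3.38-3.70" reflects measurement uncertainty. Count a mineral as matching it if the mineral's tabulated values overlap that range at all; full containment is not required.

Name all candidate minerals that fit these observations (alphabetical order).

White streak: only Sphene, Dolomite, Siderite, Biotite, Halite, Staurolite, Barite, Serpentine, Epidote, Muscovite, Quartz, Kaolinite, Garnet remain.
Specific gravity 3.38-3.70: narrows the field to Sphene, Staurolite, Epidote, Garnet.
Monoclinic crystal system is inconsistent with Garnet.
The minerals that satisfy all observations are Epidote, Sphene, Staurolite.

Epidote, Sphene, Staurolite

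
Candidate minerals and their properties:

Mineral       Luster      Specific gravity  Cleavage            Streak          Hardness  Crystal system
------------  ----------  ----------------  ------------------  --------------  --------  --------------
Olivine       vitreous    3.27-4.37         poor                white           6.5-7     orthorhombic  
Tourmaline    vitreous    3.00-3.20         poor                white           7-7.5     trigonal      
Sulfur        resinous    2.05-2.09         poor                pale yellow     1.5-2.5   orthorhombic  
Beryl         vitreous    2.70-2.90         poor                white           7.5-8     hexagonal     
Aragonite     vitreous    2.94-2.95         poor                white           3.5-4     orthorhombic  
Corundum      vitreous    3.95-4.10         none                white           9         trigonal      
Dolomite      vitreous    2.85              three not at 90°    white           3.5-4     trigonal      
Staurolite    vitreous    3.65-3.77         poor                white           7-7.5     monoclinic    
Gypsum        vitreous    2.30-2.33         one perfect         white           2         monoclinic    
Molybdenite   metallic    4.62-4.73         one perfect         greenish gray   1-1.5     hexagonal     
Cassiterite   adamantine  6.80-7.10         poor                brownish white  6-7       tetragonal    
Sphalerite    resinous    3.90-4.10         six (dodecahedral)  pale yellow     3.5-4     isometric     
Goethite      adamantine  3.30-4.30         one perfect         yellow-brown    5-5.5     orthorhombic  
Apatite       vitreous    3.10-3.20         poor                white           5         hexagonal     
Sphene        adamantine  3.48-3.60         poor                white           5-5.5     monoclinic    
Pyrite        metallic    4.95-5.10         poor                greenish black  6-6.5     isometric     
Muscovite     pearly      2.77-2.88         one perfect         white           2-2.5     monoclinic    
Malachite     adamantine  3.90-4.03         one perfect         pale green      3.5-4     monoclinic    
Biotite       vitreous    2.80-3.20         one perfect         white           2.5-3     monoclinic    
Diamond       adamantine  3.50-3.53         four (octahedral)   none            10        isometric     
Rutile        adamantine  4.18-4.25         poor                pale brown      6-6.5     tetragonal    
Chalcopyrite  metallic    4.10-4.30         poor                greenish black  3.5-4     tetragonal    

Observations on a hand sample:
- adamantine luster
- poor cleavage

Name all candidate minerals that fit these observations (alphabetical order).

Adamantine luster — leaves Cassiterite, Goethite, Sphene, Malachite, Diamond, Rutile.
Poor cleavage eliminates Goethite, Malachite, Diamond.
The minerals that satisfy all observations are Cassiterite, Rutile, Sphene.

Cassiterite, Rutile, Sphene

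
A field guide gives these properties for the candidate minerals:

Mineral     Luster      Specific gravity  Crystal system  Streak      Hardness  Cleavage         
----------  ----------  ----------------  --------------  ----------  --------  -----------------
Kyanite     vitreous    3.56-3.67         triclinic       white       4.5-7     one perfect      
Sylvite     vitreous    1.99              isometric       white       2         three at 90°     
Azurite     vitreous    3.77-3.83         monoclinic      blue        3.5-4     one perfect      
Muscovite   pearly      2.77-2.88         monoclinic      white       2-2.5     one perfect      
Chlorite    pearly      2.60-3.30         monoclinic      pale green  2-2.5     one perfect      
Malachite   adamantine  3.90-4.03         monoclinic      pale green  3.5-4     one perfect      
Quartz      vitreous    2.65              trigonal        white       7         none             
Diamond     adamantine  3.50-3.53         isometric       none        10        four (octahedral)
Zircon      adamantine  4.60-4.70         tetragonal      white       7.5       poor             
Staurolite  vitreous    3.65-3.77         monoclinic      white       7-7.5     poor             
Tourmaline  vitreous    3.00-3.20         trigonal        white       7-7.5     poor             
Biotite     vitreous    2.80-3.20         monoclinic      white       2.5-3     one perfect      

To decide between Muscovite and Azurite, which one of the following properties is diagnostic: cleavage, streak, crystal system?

Cleavage: both one perfect — no difference.
Streak: Muscovite white, Azurite blue — distinct.
Crystal system: both monoclinic — no difference.
Of the listed properties, streak is the one that separates them.

streak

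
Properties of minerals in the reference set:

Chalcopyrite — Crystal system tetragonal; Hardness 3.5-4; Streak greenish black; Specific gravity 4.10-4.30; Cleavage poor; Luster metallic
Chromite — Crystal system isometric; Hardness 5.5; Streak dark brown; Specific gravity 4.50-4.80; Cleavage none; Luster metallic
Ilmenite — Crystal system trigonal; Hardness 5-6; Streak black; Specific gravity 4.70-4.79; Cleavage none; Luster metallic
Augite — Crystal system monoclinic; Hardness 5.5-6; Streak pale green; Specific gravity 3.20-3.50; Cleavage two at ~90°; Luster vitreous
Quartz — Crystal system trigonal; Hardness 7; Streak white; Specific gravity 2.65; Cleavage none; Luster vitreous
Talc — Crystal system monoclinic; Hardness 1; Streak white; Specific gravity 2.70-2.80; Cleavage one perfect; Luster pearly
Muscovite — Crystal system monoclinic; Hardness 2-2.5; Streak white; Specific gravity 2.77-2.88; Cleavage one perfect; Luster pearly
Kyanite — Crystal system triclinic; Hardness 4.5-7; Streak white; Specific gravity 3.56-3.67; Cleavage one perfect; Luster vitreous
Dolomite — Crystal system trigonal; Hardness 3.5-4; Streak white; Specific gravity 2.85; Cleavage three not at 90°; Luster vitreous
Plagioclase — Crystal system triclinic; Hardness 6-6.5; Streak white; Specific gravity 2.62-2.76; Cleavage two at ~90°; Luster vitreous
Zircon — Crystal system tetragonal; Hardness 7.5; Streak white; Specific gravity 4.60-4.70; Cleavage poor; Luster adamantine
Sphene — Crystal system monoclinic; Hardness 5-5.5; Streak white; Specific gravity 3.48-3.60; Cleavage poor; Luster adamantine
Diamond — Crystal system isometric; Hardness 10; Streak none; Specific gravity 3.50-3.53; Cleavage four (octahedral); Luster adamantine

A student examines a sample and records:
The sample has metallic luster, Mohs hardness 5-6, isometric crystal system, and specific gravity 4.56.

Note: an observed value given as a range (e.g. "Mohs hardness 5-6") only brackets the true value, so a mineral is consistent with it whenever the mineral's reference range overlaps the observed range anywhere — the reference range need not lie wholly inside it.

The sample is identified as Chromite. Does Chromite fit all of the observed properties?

Metallic luster — fits Chromite (metallic luster).
Mohs hardness 5-6 — fits Chromite (hardness 5.5).
Isometric crystal system — fits Chromite (isometric system).
Specific gravity 4.56 — fits Chromite (SG 4.50-4.80).
Every observed property is compatible with the reference values for Chromite.

Consistent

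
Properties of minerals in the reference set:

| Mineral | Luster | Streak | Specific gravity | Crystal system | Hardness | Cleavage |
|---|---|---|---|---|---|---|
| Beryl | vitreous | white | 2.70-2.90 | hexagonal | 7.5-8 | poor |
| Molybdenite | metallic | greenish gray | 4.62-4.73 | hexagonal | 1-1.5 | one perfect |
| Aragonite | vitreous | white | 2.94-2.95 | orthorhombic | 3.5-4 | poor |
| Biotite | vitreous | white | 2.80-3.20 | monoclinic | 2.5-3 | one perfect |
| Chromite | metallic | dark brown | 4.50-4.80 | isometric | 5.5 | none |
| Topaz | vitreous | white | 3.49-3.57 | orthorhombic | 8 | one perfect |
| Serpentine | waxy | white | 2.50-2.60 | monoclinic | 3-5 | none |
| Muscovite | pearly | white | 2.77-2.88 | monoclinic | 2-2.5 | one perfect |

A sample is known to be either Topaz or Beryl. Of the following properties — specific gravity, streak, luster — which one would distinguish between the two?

specific gravity

Specific gravity: Topaz 3.49-3.57, Beryl 2.70-2.90 — distinct.
Streak: both white — no difference.
Luster: both vitreous — no difference.
Of the listed properties, specific gravity is the one that separates them.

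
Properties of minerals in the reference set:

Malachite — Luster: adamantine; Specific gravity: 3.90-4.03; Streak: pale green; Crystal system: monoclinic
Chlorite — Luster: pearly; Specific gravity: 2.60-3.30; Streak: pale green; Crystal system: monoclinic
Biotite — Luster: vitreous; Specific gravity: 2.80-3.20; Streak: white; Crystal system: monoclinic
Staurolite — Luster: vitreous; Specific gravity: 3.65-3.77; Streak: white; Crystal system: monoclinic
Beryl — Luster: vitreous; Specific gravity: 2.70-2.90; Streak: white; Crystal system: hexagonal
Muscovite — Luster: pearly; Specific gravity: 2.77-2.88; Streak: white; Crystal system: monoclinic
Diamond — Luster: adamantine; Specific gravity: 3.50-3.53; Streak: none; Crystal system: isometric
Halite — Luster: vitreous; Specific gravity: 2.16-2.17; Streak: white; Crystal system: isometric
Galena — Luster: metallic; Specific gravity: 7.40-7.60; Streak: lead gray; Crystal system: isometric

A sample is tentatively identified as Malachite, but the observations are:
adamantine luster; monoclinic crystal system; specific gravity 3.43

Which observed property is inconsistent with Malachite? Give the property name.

Adamantine luster: Malachite has adamantine luster — agrees.
Monoclinic crystal system: Malachite has monoclinic system — agrees.
Specific gravity 3.43: Malachite has SG 3.90-4.03 — outside the reference range.
Everything matches except the specific gravity.

specific gravity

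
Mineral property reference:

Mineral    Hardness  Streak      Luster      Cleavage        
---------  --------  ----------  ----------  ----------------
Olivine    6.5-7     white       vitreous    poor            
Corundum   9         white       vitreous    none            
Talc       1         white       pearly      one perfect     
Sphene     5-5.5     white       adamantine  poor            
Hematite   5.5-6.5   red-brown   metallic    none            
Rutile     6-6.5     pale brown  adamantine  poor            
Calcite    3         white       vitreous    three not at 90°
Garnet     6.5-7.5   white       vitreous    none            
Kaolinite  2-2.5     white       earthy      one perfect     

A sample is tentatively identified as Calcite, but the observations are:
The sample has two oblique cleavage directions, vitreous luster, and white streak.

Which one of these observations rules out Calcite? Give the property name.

cleavage

Two oblique cleavage directions: Calcite has cleavage three not at 90° — does not match.
Vitreous luster: Calcite has vitreous luster — within range.
White streak: Calcite has white streak — within range.
Everything matches except the cleavage.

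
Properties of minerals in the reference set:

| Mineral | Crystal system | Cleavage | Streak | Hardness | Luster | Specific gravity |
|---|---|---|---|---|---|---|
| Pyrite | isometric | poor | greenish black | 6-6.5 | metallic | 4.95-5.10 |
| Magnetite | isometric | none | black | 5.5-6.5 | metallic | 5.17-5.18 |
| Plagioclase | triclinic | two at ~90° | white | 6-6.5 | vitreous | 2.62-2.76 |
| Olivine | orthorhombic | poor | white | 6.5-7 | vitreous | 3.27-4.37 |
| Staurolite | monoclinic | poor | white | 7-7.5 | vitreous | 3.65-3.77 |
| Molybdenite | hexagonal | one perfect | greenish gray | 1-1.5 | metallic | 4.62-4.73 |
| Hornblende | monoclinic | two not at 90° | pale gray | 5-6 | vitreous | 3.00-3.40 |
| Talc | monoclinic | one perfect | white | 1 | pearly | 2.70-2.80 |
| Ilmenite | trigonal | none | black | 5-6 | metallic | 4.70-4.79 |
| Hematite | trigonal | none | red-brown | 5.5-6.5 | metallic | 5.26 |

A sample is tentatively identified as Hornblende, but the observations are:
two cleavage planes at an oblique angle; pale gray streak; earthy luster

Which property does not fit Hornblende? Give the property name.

luster

Two cleavage planes at an oblique angle: Hornblende has cleavage two not at 90° — agrees.
Pale gray streak: Hornblende has pale gray streak — agrees.
Earthy luster: Hornblende has vitreous luster — outside the reference range.
Everything matches except the luster.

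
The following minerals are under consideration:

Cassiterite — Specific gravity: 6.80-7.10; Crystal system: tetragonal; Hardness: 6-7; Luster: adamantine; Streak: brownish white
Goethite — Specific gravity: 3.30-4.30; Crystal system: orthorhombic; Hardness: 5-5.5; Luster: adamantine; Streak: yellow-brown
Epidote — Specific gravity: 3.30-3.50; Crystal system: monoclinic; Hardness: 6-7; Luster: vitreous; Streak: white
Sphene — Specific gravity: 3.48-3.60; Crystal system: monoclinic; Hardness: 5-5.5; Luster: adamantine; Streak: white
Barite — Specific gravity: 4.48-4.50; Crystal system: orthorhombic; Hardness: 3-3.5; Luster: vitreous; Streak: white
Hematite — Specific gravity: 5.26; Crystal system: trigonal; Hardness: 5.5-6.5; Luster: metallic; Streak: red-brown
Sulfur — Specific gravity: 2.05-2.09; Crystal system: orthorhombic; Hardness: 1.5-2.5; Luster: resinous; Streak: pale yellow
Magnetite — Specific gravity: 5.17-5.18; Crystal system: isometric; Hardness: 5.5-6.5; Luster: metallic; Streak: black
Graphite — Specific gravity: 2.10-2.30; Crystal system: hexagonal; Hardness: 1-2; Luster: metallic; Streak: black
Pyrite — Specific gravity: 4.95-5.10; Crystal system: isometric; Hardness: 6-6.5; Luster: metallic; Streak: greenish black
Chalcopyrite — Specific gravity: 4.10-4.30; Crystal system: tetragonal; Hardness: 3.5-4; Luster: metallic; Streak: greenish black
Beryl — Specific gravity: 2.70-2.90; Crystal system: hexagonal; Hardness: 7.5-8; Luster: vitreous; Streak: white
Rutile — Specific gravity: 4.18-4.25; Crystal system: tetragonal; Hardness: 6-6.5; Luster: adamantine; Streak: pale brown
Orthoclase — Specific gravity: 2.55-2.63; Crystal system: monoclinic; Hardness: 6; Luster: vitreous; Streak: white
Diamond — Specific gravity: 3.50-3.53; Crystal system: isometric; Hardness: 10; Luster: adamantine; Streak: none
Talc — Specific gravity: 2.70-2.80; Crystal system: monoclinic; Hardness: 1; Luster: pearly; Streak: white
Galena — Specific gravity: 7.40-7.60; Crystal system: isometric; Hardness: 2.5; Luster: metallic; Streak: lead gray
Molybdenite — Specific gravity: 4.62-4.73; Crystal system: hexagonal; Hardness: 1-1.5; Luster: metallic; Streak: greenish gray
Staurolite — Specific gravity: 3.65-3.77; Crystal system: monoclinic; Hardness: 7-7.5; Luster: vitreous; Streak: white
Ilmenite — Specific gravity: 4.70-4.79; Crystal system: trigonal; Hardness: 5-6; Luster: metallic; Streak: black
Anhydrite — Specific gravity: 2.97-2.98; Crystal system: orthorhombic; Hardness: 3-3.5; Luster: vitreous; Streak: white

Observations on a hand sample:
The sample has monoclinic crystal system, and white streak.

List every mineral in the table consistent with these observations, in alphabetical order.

Monoclinic crystal system — Epidote, Sphene, Orthoclase, Talc, Staurolite remain.
White streak — no further eliminations.
The minerals that satisfy all observations are Epidote, Orthoclase, Sphene, Staurolite, Talc.

Epidote, Orthoclase, Sphene, Staurolite, Talc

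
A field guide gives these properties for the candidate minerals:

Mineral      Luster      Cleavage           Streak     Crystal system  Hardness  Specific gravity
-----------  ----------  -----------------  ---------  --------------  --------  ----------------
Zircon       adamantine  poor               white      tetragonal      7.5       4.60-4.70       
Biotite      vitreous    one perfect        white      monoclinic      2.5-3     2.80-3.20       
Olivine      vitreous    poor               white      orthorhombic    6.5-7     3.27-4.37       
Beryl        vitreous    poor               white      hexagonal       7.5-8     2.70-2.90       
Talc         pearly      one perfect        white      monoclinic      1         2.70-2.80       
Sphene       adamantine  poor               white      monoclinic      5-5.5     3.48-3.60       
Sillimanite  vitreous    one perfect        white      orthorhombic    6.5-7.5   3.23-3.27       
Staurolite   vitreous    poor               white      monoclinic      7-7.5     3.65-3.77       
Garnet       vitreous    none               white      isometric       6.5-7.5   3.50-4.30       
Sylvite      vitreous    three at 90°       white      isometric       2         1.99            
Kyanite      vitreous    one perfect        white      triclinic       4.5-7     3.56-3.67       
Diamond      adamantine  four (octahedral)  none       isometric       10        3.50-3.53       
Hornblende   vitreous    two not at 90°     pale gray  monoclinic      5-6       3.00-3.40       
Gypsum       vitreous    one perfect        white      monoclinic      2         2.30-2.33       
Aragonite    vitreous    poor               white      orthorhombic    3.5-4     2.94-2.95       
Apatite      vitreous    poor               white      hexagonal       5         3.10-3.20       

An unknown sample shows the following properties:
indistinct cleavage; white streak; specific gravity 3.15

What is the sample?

Apatite

Indistinct cleavage: narrows the field to Zircon, Olivine, Beryl, Sphene, Staurolite, Aragonite, Apatite.
White streak: consistent with all remaining minerals.
Specific gravity 3.15: narrows the field to Apatite.
The only mineral consistent with every observation is Apatite.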